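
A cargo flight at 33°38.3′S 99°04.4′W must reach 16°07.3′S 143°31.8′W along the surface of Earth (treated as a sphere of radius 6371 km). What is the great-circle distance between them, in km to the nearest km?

4843 km

Let φ₁ = -0.5871 rad, φ₂ = -0.2814 rad, and Δλ = -0.7759 rad.
cos c = sin φ₁ sin φ₂ + cos φ₁ cos φ₂ cos Δλ = (-0.5539)(-0.2777) + (0.8326)(0.9607)(0.7138) = 0.72471,
so c = arccos(0.72471) = 0.76019 rad.
Distance = R·c = 6371 × 0.7602 ≈ 4843 km.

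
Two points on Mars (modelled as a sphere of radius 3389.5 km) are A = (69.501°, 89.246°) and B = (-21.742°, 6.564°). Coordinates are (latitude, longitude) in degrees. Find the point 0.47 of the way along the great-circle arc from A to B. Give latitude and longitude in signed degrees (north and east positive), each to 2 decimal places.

Central angle δ = 1.8813 rad. Interpolating on the sphere with fraction f = 0.47:
P = [sin((1−f)δ)·A + sin(fδ)·B] / sin δ = 0.8821·A + 0.8123·B in Cartesian coordinates,
giving P = (0.7536, 0.3951, 0.5253), i.e. latitude 31.69°, longitude 27.67°.

31.69°, 27.67°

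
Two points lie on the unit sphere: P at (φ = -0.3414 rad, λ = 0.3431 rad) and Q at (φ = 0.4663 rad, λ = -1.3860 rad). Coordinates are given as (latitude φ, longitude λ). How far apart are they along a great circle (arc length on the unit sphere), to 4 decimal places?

1.8579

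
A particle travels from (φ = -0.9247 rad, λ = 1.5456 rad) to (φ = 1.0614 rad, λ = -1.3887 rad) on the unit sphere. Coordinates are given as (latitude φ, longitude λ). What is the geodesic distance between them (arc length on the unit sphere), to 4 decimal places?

2.9646

With latitudes φ₁ = -52.981°, φ₂ = 60.814° and longitude difference Δλ = -168.123°:
cos c = sin φ₁ sin φ₂ + cos φ₁ cos φ₂ cos Δλ = (-0.7984)(0.8730) + (0.6021)(0.4877)(-0.9786) = -0.98439,
so c = arccos(-0.98439) = 2.96465 rad.
On the unit sphere the arc length equals the central angle: 2.9646.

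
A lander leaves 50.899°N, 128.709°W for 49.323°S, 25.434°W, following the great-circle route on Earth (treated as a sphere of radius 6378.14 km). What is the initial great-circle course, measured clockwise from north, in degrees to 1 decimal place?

119.7°

Δλ = 103.275° = 1.8025 rad.
y = sin Δλ · cos φ₂ = (0.9733)(0.6518) = 0.6344
x = cos φ₁ sin φ₂ − sin φ₁ cos φ₂ cos Δλ = (0.6307)(-0.7584) − (0.7760)(0.6518)(-0.2296) = -0.3622
θ = atan2(y, x) = 119.72°, so the bearing is 119.7°.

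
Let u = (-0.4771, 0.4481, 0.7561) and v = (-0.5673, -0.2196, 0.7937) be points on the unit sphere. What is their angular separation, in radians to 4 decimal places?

0.6883 rad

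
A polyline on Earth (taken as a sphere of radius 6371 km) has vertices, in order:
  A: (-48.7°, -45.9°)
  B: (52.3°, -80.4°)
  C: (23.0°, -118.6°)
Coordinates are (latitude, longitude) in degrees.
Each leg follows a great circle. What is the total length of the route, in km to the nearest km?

16285 km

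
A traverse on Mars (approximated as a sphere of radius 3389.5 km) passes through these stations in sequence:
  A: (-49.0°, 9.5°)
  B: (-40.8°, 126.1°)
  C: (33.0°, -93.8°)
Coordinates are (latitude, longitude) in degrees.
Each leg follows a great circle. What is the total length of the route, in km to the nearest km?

Leg A→B: central angle 1.2966 rad, distance 4394.8 km.
Leg B→C: central angle 2.5735 rad, distance 8722.9 km.
Total: 4394.8 + 8722.9 ≈ 13118 km.

13118 km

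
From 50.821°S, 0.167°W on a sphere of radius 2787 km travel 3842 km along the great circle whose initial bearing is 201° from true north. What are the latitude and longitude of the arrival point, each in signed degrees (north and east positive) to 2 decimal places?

Angular distance δ = d/R = 3842/2787 = 1.37854 rad; initial bearing θ = 3.5081 rad.
sin φ₂ = sin φ₁ cos δ + cos φ₁ sin δ cos θ = (-0.7752)(0.1911) + (0.6317)(0.9816)(-0.9336) = -0.7270, so φ₂ = -46.64°.
Δλ = atan2(sin θ sin δ cos φ₁, cos δ − sin φ₁ sin φ₂) = atan2(-0.2222, -0.3725) = -149.181°.
λ₂ = -0.167° − 149.181° = -149.35°.

-46.64°, -149.35°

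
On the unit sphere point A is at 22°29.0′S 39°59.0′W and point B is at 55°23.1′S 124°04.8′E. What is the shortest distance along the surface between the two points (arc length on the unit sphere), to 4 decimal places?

1.7619

With latitudes φ₁ = -22.483°, φ₂ = -55.385° and longitude difference Δλ = 164.063°:
Haversine: a = sin²(Δφ/2) + cos φ₁ cos φ₂ sin²(Δλ/2) = 0.0802 + (0.9240)(0.5681)(0.9808) = 0.59499.
Central angle c = 2·arcsin(√a) = 1.76194 rad.
On the unit sphere the arc length equals the central angle: 1.7619.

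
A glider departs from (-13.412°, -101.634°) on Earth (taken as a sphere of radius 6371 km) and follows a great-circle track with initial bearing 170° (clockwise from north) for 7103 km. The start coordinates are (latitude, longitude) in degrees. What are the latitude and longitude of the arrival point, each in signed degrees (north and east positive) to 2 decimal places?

-74.20°, -66.69°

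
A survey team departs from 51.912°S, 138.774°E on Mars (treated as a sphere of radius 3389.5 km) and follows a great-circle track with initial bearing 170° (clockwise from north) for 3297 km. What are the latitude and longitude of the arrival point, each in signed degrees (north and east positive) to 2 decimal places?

-70.95°, -67.30°

Angular distance δ = d/R = 3297/3389.5 = 0.97271 rad; initial bearing θ = 2.9671 rad.
sin φ₂ = sin φ₁ cos δ + cos φ₁ sin δ cos θ = (-0.7871)(0.5631) + (0.6169)(0.8264)(-0.9848) = -0.9452, so φ₂ = -70.95°.
Δλ = atan2(sin θ sin δ cos φ₁, cos δ − sin φ₁ sin φ₂) = atan2(0.0885, -0.1809) = 153.923°.
λ₂ = 138.774° + 153.923° = 292.70° → -67.30° after wrapping to (−180°, 180°].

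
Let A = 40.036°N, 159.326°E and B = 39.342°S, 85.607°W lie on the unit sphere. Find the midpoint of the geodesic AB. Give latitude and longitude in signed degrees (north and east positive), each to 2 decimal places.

The central angle between A and B is δ = 2.2898 rad.
With f = 0.5, the slerp weights are sin((1−f)δ)/sin δ = 1.2103 and sin(fδ)/sin δ = 1.2103.
Weighted sum of the unit vectors: (1.2103)·(-0.7163,0.2703,0.6433) + (1.2103)·(0.0592,-0.7711,-0.6339) = (-0.7953, -0.6061, 0.0113).
Converting back: φ = atan2(z, √(x²+y²)) = 0.65°, λ = atan2(y, x) = -142.69°.

0.65°, -142.69°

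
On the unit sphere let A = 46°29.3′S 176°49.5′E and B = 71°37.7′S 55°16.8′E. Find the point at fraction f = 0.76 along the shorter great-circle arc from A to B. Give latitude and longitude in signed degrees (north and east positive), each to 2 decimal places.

-76.94°, 101.62°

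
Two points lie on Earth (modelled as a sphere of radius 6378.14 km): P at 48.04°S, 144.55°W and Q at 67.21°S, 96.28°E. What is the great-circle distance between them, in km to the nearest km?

6233 km

With latitudes φ₁ = -48.040°, φ₂ = -67.210° and longitude difference Δλ = -119.170°:
Haversine: a = sin²(Δφ/2) + cos φ₁ cos φ₂ sin²(Δλ/2) = 0.0277 + (0.6686)(0.3874)(0.7437) = 0.22034.
Central angle c = 2·arcsin(√a) = 0.97722 rad.
Distance = R·c = 6378.14 × 0.9772 ≈ 6233 km.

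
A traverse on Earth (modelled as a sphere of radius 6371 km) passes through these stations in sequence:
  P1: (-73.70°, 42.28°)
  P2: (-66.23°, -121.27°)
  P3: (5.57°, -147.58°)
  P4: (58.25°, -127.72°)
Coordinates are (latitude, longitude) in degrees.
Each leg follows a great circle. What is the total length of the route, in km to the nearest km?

Leg P1→P2: central angle 0.6921 rad, distance 4409.6 km.
Leg P2→P3: central angle 1.2966 rad, distance 8260.6 km.
Leg P3→P4: central angle 0.9580 rad, distance 6103.7 km.
Total: 4409.6 + 8260.6 + 6103.7 ≈ 18774 km.

18774 km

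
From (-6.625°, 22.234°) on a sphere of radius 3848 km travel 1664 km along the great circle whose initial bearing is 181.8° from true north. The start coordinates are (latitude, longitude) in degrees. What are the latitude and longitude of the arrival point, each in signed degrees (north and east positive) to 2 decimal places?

Angular distance δ = d/R = 1664/3848 = 0.43243 rad; initial bearing θ = 3.1730 rad.
sin φ₂ = sin φ₁ cos δ + cos φ₁ sin δ cos θ = (-0.1154)(0.9079) + (0.9933)(0.4191)(-0.9995) = -0.5208, so φ₂ = -31.39°.
Δλ = atan2(sin θ sin δ cos φ₁, cos δ − sin φ₁ sin φ₂) = atan2(-0.0131, 0.8479) = -0.884°.
λ₂ = 22.234° − 0.884° = 21.35°.

-31.39°, 21.35°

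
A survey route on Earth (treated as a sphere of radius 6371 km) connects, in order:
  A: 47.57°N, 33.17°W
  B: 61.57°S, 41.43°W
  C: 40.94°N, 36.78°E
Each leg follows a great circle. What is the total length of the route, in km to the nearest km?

25522 km

Leg A→B: central angle 1.9084 rad, distance 12158.3 km.
Leg B→C: central angle 2.0976 rad, distance 13363.7 km.
Total: 12158.3 + 13363.7 ≈ 25522 km.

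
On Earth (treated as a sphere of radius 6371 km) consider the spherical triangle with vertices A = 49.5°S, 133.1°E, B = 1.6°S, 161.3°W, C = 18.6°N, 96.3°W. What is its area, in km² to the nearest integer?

33298825 km²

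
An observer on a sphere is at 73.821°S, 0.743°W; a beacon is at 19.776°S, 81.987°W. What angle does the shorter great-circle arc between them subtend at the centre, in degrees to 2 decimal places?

68.60°

In radians: φ₁ = -1.2884, φ₂ = -0.3452, Δλ = -81.244° = -1.4180 rad.
cos c = sin φ₁ sin φ₂ + cos φ₁ cos φ₂ cos Δλ = (-0.9604)(-0.3383) + (0.2786)(0.9410)(0.1522) = 0.36486,
so c = arccos(0.36486) = 1.19732 rad.
So the angular separation is 68.60°.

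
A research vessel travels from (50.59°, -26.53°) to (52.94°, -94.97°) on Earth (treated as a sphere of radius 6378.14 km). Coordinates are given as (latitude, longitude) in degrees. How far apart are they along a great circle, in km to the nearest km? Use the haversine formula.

Let φ₁ = 0.8830 rad, φ₂ = 0.9240 rad, and Δλ = -1.1945 rad.
Haversine: a = sin²(Δφ/2) + cos φ₁ cos φ₂ sin²(Δλ/2) = 0.0004 + (0.6349)(0.6027)(0.3163) = 0.12142.
Central angle c = 2·arcsin(√a) = 0.71185 rad.
Distance = R·c = 6378.14 × 0.7119 ≈ 4540 km.

4540 km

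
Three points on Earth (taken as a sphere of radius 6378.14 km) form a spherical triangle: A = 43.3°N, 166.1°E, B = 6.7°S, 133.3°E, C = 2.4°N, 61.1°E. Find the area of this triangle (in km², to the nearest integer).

34256187 km²

Side lengths (central angles): a = 1.2677, b = 1.7310, c = 1.0151 rad; semiperimeter s = 2.0069.
By l'Huilier's theorem, tan(E/4) = √[tan(s/2) tan((s−a)/2) tan((s−b)/2) tan((s−c)/2)], giving spherical excess E = 0.8421 rad.
Area = E·R² = 0.8421 × (6378.14)² ≈ 34256187 km².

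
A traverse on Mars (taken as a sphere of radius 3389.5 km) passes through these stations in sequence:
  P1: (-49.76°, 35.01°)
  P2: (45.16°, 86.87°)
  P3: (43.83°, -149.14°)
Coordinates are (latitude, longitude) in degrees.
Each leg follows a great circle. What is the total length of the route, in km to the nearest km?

Leg P1→P2: central angle 1.8338 rad, distance 6215.6 km.
Leg P2→P3: central angle 1.3626 rad, distance 4618.6 km.
Total: 6215.6 + 4618.6 ≈ 10834 km.

10834 km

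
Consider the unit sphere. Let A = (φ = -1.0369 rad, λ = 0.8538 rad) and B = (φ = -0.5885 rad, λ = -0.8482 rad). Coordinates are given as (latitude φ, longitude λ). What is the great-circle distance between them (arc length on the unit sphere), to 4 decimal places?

1.1346

With latitudes φ₁ = -59.410°, φ₂ = -33.719° and longitude difference Δλ = -97.517°:
cos c = sin φ₁ sin φ₂ + cos φ₁ cos φ₂ cos Δλ = (-0.8608)(-0.5551) + (0.5089)(0.8318)(-0.1308) = 0.42248,
so c = arccos(0.42248) = 1.13461 rad.
On the unit sphere the arc length equals the central angle: 1.1346.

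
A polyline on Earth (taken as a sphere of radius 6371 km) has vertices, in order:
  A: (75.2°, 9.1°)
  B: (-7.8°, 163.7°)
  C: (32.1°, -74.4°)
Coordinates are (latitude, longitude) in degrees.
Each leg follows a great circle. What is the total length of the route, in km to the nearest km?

Leg A→B: central angle 1.9389 rad, distance 12352.6 km.
Leg B→C: central angle 2.1125 rad, distance 13459.0 km.
Total: 12352.6 + 13459.0 ≈ 25812 km.

25812 km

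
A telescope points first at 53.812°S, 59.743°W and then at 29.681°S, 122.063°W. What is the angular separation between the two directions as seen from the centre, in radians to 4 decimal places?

0.8790 rad

In radians: φ₁ = -0.9392, φ₂ = -0.5180, Δλ = -62.320° = -1.0877 rad.
cos c = sin φ₁ sin φ₂ + cos φ₁ cos φ₂ cos Δλ = (-0.8071)(-0.4952) + (0.5904)(0.8688)(0.4645) = 0.63794,
so c = arccos(0.63794) = 0.87898 rad.
So the angular separation is 0.8790 rad.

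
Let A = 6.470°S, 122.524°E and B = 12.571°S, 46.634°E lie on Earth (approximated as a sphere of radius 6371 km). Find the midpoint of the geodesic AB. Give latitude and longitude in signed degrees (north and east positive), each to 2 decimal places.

-12.01°, 84.98°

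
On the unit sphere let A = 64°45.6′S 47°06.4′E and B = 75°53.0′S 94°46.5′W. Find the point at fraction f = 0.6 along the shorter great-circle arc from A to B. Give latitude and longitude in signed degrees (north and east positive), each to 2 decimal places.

Central angle δ = 0.6511 rad. Interpolating on the sphere with fraction f = 0.6:
P = [sin((1−f)δ)·A + sin(fδ)·B] / sin δ = 0.4249·A + 0.6283·B in Cartesian coordinates,
giving P = (0.1106, -0.0200, -0.9937), i.e. latitude -83.55°, longitude -10.24°.

-83.55°, -10.24°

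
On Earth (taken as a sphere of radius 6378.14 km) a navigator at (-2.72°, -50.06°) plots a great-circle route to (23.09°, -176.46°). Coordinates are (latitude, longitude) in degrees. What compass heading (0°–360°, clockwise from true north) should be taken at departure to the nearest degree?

296°

With φ₁ = -0.0475, φ₂ = 0.4030, Δλ = -2.2061 rad, the forward-azimuth formula gives
θ = atan2( sin Δλ cos φ₂ , cos φ₁ sin φ₂ − sin φ₁ cos φ₂ cos Δλ ) = atan2(-0.7404, 0.3658) = -63.71°.
Adding 360° brings this into [0°, 360°): 296°.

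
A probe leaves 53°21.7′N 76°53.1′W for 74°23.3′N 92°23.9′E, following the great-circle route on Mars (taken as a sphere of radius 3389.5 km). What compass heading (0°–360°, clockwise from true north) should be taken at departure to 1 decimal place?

3.6°

Δλ = 169.283° = 2.9546 rad.
y = sin Δλ · cos φ₂ = (0.1860)(0.2691) = 0.0500
x = cos φ₁ sin φ₂ − sin φ₁ cos φ₂ cos Δλ = (0.5968)(0.9631) − (0.8024)(0.2691)(-0.9826) = 0.7869
θ = atan2(y, x) = 3.64°, so the bearing is 3.6°.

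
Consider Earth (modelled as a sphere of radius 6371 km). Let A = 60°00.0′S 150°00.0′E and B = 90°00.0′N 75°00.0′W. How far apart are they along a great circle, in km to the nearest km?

With latitudes φ₁ = -60.000°, φ₂ = 90.000° and longitude difference Δλ = 135.000°:
Haversine: a = sin²(Δφ/2) + cos φ₁ cos φ₂ sin²(Δλ/2) = 0.9330 + (0.5000)(0.0000)(0.8536) = 0.93301.
Central angle c = 2·arcsin(√a) = 2.61799 rad.
Distance = R·c = 6371 × 2.6180 ≈ 16679 km.

16679 km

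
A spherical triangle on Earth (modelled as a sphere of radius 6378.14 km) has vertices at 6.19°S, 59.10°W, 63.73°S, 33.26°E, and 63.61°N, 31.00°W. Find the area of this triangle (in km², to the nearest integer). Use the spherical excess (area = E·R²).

60374318 km²

Side lengths (central angles): a = 2.3715, b = 1.2732, c = 1.4921 rad; semiperimeter s = 2.5684.
By l'Huilier's theorem, tan(E/4) = √[tan(s/2) tan((s−a)/2) tan((s−b)/2) tan((s−c)/2)], giving spherical excess E = 1.4841 rad.
Area = E·R² = 1.4841 × (6378.14)² ≈ 60374318 km².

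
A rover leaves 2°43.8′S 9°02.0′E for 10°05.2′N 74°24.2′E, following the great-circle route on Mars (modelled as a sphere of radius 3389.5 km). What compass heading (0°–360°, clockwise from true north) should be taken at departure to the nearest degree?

78°

Δλ = 65.370° = 1.1409 rad.
y = sin Δλ · cos φ₂ = (0.9090)(0.9845) = 0.8950
x = cos φ₁ sin φ₂ − sin φ₁ cos φ₂ cos Δλ = (0.9989)(0.1751) − (-0.0476)(0.9845)(0.4168) = 0.1945
θ = atan2(y, x) = 77.74°, so the bearing is 78°.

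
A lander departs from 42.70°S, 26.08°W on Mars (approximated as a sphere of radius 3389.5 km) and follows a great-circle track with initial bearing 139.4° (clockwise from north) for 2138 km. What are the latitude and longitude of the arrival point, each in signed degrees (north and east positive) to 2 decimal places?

-61.25°, 26.86°

Angular distance δ = d/R = 2138/3389.5 = 0.63077 rad; initial bearing θ = 2.4330 rad.
sin φ₂ = sin φ₁ cos δ + cos φ₁ sin δ cos θ = (-0.6782)(0.8076) + (0.7349)(0.5898)(-0.7593) = -0.8768, so φ₂ = -61.25°.
Δλ = atan2(sin θ sin δ cos φ₁, cos δ − sin φ₁ sin φ₂) = atan2(0.2821, 0.2130) = 52.943°.
λ₂ = -26.080° + 52.943° = 26.86°.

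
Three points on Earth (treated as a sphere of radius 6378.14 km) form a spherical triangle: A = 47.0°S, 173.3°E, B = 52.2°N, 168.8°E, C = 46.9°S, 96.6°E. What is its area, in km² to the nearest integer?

47097749 km²

Side lengths (central angles): a = 2.0364, b = 0.8747, c = 1.7327 rad; semiperimeter s = 2.3219.
By l'Huilier's theorem, tan(E/4) = √[tan(s/2) tan((s−a)/2) tan((s−b)/2) tan((s−c)/2)], giving spherical excess E = 1.1577 rad.
Area = E·R² = 1.1577 × (6378.14)² ≈ 47097749 km².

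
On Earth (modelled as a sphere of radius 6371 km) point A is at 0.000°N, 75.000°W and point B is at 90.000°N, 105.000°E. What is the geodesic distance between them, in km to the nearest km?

Let φ₁ = 0.0000 rad, φ₂ = 1.5708 rad, and Δλ = -3.1416 rad.
Haversine: a = sin²(Δφ/2) + cos φ₁ cos φ₂ sin²(Δλ/2) = 0.5000 + (1.0000)(0.0000)(1.0000) = 0.50000.
Central angle c = 2·arcsin(√a) = 1.57080 rad.
Distance = R·c = 6371 × 1.5708 ≈ 10008 km.

10008 km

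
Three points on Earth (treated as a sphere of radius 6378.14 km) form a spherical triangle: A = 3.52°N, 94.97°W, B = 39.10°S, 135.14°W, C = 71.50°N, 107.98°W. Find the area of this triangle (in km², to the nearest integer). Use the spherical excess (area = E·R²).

Side lengths (central angles): a = 1.9595, b = 1.1952, c = 0.9846 rad; semiperimeter s = 2.0697.
By l'Huilier's theorem, tan(E/4) = √[tan(s/2) tan((s−a)/2) tan((s−b)/2) tan((s−c)/2)], giving spherical excess E = 0.6414 rad.
Area = E·R² = 0.6414 × (6378.14)² ≈ 26094282 km².

26094282 km²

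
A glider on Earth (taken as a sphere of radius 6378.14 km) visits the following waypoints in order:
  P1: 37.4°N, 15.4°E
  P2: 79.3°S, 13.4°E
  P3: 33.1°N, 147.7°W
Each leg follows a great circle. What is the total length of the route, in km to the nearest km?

27812 km

Leg P1→P2: central angle 2.0369 rad, distance 12991.6 km.
Leg P2→P3: central angle 2.3237 rad, distance 14820.9 km.
Total: 12991.6 + 14820.9 ≈ 27812 km.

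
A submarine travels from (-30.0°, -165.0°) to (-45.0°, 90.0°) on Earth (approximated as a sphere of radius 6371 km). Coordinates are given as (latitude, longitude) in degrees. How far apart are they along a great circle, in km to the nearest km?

With latitudes φ₁ = -30.000°, φ₂ = -45.000° and longitude difference Δλ = -105.000°:
cos c = sin φ₁ sin φ₂ + cos φ₁ cos φ₂ cos Δλ = (-0.5000)(-0.7071) + (0.8660)(0.7071)(-0.2588) = 0.19506,
so c = arccos(0.19506) = 1.37448 rad.
Distance = R·c = 6371 × 1.3745 ≈ 8757 km.

8757 km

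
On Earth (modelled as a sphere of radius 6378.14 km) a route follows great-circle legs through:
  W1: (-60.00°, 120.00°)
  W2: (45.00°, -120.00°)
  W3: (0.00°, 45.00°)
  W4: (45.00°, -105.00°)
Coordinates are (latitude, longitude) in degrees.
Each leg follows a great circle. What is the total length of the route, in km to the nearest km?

44856 km

Leg W1→W2: central angle 2.4802 rad, distance 15819.2 km.
Leg W2→W3: central angle 2.3227 rad, distance 14814.4 km.
Leg W3→W4: central angle 2.2299 rad, distance 14222.3 km.
Total: 15819.2 + 14814.4 + 14222.3 ≈ 44856 km.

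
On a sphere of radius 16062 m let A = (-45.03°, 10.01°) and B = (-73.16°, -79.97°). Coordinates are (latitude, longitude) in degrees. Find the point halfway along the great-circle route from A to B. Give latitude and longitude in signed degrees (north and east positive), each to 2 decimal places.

The central angle between A and B is δ = 0.8268 rad.
With f = 0.5, the slerp weights are sin((1−f)δ)/sin δ = 0.5460 and sin(fδ)/sin δ = 0.5460.
Weighted sum of the unit vectors: (0.5460)·(0.6960,0.1228,-0.7075) + (0.5460)·(0.0505,-0.2853,-0.9571) = (0.4076, -0.0887, -0.9089).
Converting back: φ = atan2(z, √(x²+y²)) = -65.35°, λ = atan2(y, x) = -12.28°.

-65.35°, -12.28°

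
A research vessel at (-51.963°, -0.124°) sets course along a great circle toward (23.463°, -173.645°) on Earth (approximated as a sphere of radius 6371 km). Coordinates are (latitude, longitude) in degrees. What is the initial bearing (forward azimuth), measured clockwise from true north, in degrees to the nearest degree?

Δλ = -173.521° = -3.0285 rad.
y = sin Δλ · cos φ₂ = (-0.1128)(0.9173) = -0.1035
x = cos φ₁ sin φ₂ − sin φ₁ cos φ₂ cos Δλ = (0.6162)(0.3982) − (-0.7876)(0.9173)(-0.9936) = -0.4725
θ = atan2(y, x) = -167.64°; adding 360° gives 192°.

192°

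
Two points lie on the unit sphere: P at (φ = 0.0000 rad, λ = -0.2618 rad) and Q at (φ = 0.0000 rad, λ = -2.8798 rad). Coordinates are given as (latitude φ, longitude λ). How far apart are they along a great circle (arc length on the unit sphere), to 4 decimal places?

2.6180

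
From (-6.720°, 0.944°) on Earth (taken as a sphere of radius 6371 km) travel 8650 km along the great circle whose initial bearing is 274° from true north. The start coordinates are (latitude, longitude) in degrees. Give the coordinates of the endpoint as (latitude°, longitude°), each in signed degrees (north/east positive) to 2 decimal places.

Angular distance δ = d/R = 8650/6371 = 1.35771 rad; initial bearing θ = 4.7822 rad.
sin φ₂ = sin φ₁ cos δ + cos φ₁ sin δ cos θ = (-0.1170)(0.2115) + (0.9931)(0.9774)(0.0698) = 0.0430, so φ₂ = 2.46°.
Δλ = atan2(sin θ sin δ cos φ₁, cos δ − sin φ₁ sin φ₂) = atan2(-0.9683, 0.2165) = -77.397°.
λ₂ = 0.944° − 77.397° = -76.45°.

2.46°, -76.45°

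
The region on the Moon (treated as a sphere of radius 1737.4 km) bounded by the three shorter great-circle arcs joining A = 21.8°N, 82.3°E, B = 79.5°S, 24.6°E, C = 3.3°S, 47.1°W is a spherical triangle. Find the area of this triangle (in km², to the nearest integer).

Side lengths (central angles): a = 1.4568, b = 2.2265, c = 1.8491 rad; semiperimeter s = 2.7662.
By l'Huilier's theorem, tan(E/4) = √[tan(s/2) tan((s−a)/2) tan((s−b)/2) tan((s−c)/2)], giving spherical excess E = 2.5558 rad.
Area = E·R² = 2.5558 × (1737.4)² ≈ 7714847 km².

7714847 km²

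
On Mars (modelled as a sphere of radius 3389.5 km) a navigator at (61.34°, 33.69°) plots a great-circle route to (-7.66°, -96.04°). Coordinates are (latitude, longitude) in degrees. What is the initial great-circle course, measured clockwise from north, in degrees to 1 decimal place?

302.8°

With φ₁ = 1.0706, φ₂ = -0.1337, Δλ = -2.2642 rad, the forward-azimuth formula gives
θ = atan2( sin Δλ cos φ₂ , cos φ₁ sin φ₂ − sin φ₁ cos φ₂ cos Δλ ) = atan2(-0.7622, 0.4919) = -57.16°.
Adding 360° brings this into [0°, 360°): 302.8°.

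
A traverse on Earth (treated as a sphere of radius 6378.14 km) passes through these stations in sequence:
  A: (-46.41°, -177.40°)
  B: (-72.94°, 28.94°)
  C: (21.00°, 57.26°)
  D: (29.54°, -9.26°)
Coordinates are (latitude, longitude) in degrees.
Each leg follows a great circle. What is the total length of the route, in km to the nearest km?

Leg A→B: central angle 1.0343 rad, distance 6596.8 km.
Leg B→C: central angle 1.6725 rad, distance 10667.2 km.
Leg C→D: central angle 1.0469 rad, distance 6677.0 km.
Total: 6596.8 + 10667.2 + 6677.0 ≈ 23941 km.

23941 km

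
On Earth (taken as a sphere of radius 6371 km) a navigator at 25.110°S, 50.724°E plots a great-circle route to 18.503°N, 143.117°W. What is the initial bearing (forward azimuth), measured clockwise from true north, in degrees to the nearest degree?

114°

Δλ = 166.159° = 2.9000 rad.
y = sin Δλ · cos φ₂ = (0.2392)(0.9483) = 0.2269
x = cos φ₁ sin φ₂ − sin φ₁ cos φ₂ cos Δλ = (0.9055)(0.3174) − (-0.4244)(0.9483)(-0.9710) = -0.1034
θ = atan2(y, x) = 114.50°, so the bearing is 114°.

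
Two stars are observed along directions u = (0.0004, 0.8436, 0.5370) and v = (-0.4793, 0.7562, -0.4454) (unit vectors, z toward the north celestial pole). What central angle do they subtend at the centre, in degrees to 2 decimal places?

u·v = 0.3986; |u| = 1.0000, |v| = 1.0000.
cos θ = (u·v)/(|u||v|) = 0.3986, so θ = 66.51°.

66.51°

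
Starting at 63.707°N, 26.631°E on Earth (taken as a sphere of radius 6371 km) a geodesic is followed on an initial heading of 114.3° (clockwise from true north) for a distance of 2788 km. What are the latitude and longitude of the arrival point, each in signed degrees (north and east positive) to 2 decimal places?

Angular distance δ = d/R = 2788/6371 = 0.43761 rad; initial bearing θ = 1.9949 rad.
sin φ₂ = sin φ₁ cos δ + cos φ₁ sin δ cos θ = (0.8965)(0.9058) + (0.4430)(0.4238)(-0.4115) = 0.7348, so φ₂ = 47.29°.
Δλ = atan2(sin θ sin δ cos φ₁, cos δ − sin φ₁ sin φ₂) = atan2(0.1711, 0.2470) = 34.710°.
λ₂ = 26.631° + 34.710° = 61.34°.

47.29°, 61.34°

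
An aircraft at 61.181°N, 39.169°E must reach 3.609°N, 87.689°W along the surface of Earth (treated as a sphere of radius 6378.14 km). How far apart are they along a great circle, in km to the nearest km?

With latitudes φ₁ = 61.181°, φ₂ = 3.609° and longitude difference Δλ = -126.858°:
cos c = sin φ₁ sin φ₂ + cos φ₁ cos φ₂ cos Δλ = (0.8761)(0.0629) + (0.4820)(0.9980)(-0.5998) = -0.23342,
so c = arccos(-0.23342) = 1.80639 rad.
Distance = R·c = 6378.14 × 1.8064 ≈ 11521 km.

11521 km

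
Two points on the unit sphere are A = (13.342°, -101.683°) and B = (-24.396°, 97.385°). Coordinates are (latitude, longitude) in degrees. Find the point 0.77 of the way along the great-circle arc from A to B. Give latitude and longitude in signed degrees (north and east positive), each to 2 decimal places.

-35.96°, 137.85°

The central angle between A and B is δ = 2.7730 rad.
With f = 0.77, the slerp weights are sin((1−f)δ)/sin δ = 1.6524 and sin(fδ)/sin δ = 2.3449.
Weighted sum of the unit vectors: (1.6524)·(-0.1970,-0.9529,0.2308) + (2.3449)·(-0.1171,0.9032,-0.4130) = (-0.6001, 0.5432, -0.5872).
Converting back: φ = atan2(z, √(x²+y²)) = -35.96°, λ = atan2(y, x) = 137.85°.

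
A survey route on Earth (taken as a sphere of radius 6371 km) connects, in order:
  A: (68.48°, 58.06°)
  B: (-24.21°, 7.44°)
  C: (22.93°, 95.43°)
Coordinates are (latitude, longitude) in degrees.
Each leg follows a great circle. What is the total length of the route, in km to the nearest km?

21931 km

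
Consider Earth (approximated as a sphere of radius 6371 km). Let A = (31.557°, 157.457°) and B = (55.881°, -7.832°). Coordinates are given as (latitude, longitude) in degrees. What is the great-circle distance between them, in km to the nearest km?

10193 km

Let φ₁ = 0.5508 rad, φ₂ = 0.9753 rad, and Δλ = -2.8848 rad.
cos c = sin φ₁ sin φ₂ + cos φ₁ cos φ₂ cos Δλ = (0.5233)(0.8279) + (0.8521)(0.5609)(-0.9672) = -0.02903,
so c = arccos(-0.02903) = 1.59983 rad.
Distance = R·c = 6371 × 1.5998 ≈ 10193 km.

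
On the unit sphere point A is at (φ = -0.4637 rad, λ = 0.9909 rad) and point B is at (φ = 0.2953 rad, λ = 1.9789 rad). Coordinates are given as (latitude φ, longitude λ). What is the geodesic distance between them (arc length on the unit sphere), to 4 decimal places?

1.2231

Let φ₁ = -0.4637 rad, φ₂ = 0.2953 rad, and Δλ = 0.9880 rad.
cos c = sin φ₁ sin φ₂ + cos φ₁ cos φ₂ cos Δλ = (-0.4473)(0.2910) + (0.8944)(0.9567)(0.5504) = 0.34077,
so c = arccos(0.34077) = 1.22306 rad.
On the unit sphere the arc length equals the central angle: 1.2231.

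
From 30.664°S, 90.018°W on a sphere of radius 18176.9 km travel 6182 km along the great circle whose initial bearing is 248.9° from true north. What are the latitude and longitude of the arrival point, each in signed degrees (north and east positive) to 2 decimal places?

Angular distance δ = d/R = 6182/18176.9 = 0.34010 rad; initial bearing θ = 4.3441 rad.
sin φ₂ = sin φ₁ cos δ + cos φ₁ sin δ cos θ = (-0.5100)(0.9427) + (0.8602)(0.3336)(-0.3600) = -0.5841, so φ₂ = -35.74°.
Δλ = atan2(sin θ sin δ cos φ₁, cos δ − sin φ₁ sin φ₂) = atan2(-0.2677, 0.6448) = -22.546°.
λ₂ = -90.018° − 22.546° = -112.56°.

-35.74°, -112.56°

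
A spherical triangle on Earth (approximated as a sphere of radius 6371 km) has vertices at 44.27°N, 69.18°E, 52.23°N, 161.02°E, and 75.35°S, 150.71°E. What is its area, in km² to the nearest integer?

91657642 km²

Side lengths (central angles): a = 2.2299, b = 2.2766, c = 1.0031 rad; semiperimeter s = 2.7548.
By l'Huilier's theorem, tan(E/4) = √[tan(s/2) tan((s−a)/2) tan((s−b)/2) tan((s−c)/2)], giving spherical excess E = 2.2582 rad.
Area = E·R² = 2.2582 × (6371)² ≈ 91657642 km².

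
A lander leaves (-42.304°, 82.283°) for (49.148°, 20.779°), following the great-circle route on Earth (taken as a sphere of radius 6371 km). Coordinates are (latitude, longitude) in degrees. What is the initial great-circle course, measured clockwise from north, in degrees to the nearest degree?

Δλ = -61.504° = -1.0734 rad.
y = sin Δλ · cos φ₂ = (-0.8789)(0.6541) = -0.5749
x = cos φ₁ sin φ₂ − sin φ₁ cos φ₂ cos Δλ = (0.7396)(0.7564) − (-0.6731)(0.6541)(0.4771) = 0.7695
θ = atan2(y, x) = -36.76°; adding 360° gives 323°.

323°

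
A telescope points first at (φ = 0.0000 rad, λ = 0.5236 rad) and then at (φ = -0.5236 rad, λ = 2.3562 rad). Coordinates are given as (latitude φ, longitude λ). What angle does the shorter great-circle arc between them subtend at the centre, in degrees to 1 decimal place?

103.0°

In radians: φ₁ = 0.0000, φ₂ = -0.5236, Δλ = 105.000° = 1.8326 rad.
Haversine: a = sin²(Δφ/2) + cos φ₁ cos φ₂ sin²(Δλ/2) = 0.0670 + (1.0000)(0.8660)(0.6294) = 0.61207.
Central angle c = 2·arcsin(√a) = 1.79686 rad.
So the angular separation is 103.0°.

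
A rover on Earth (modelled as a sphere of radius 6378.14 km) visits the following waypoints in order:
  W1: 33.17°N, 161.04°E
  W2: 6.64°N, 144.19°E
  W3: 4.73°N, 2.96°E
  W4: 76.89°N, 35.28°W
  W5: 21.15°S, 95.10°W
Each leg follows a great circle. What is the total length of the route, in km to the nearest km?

Leg W1→W2: central angle 0.5375 rad, distance 3428.1 km.
Leg W2→W3: central angle 2.4376 rad, distance 15547.4 km.
Leg W3→W4: central angle 1.3100 rad, distance 8355.3 km.
Leg W4→W5: central angle 1.8184 rad, distance 11597.9 km.
Total: 3428.1 + 15547.4 + 8355.3 + 11597.9 ≈ 38929 km.

38929 km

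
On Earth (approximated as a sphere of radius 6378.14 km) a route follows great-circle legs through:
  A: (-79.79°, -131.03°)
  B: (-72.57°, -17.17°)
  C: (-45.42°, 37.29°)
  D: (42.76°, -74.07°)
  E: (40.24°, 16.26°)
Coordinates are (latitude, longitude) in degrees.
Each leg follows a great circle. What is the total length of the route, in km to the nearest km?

Leg A→B: central angle 0.4091 rad, distance 2609.0 km.
Leg B→C: central angle 0.6405 rad, distance 4085.4 km.
Leg C→D: central angle 2.3067 rad, distance 14712.7 km.
Leg D→E: central angle 1.1204 rad, distance 7145.8 km.
Total: 2609.0 + 4085.4 + 14712.7 + 7145.8 ≈ 28553 km.

28553 km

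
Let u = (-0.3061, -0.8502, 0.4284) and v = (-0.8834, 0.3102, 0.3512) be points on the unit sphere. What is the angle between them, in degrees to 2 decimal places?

80.96°

u·v = 0.1571; |u| = 1.0000, |v| = 1.0000.
cos θ = (u·v)/(|u||v|) = 0.1571, so θ = 80.96°.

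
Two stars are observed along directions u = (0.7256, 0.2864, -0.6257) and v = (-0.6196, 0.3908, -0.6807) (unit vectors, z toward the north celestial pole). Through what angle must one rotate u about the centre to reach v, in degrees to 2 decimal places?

u·v = 0.0883; |u| = 1.0000, |v| = 1.0000.
cos θ = (u·v)/(|u||v|) = 0.0883, so θ = 84.94°.

84.94°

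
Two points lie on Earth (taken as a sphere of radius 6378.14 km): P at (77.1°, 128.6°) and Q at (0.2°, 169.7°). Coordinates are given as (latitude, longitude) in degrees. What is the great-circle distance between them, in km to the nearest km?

8919 km

With latitudes φ₁ = 77.100°, φ₂ = 0.200° and longitude difference Δλ = 41.100°:
cos c = sin φ₁ sin φ₂ + cos φ₁ cos φ₂ cos Δλ = (0.9748)(0.0035) + (0.2233)(1.0000)(0.7536) = 0.17163,
so c = arccos(0.17163) = 1.39831 rad.
Distance = R·c = 6378.14 × 1.3983 ≈ 8919 km.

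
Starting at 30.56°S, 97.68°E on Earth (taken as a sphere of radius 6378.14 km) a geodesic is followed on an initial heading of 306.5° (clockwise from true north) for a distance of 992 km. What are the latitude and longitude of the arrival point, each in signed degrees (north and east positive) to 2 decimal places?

-25.02°, 89.78°

Angular distance δ = d/R = 992/6378.14 = 0.15553 rad; initial bearing θ = 5.3494 rad.
sin φ₂ = sin φ₁ cos δ + cos φ₁ sin δ cos θ = (-0.5084)(0.9879) + (0.8611)(0.1549)(0.5948) = -0.4230, so φ₂ = -25.02°.
Δλ = atan2(sin θ sin δ cos φ₁, cos δ − sin φ₁ sin φ₂) = atan2(-0.1072, 0.7729) = -7.898°.
λ₂ = 97.680° − 7.898° = 89.78°.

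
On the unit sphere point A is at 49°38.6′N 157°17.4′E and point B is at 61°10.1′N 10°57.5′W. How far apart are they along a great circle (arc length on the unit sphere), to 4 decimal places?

1.2006

With latitudes φ₁ = 49.643°, φ₂ = 61.168° and longitude difference Δλ = -168.248°:
cos c = sin φ₁ sin φ₂ + cos φ₁ cos φ₂ cos Δλ = (0.7620)(0.8760) + (0.6475)(0.4822)(-0.9790) = 0.36184,
so c = arccos(0.36184) = 1.20055 rad.
On the unit sphere the arc length equals the central angle: 1.2006.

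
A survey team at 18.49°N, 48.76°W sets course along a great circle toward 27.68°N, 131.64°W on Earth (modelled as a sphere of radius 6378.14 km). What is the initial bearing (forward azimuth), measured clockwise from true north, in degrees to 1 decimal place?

294.8°

Δλ = -82.880° = -1.4465 rad.
y = sin Δλ · cos φ₂ = (-0.9923)(0.8856) = -0.8787
x = cos φ₁ sin φ₂ − sin φ₁ cos φ₂ cos Δλ = (0.9484)(0.4645) − (0.3171)(0.8856)(0.1239) = 0.4057
θ = atan2(y, x) = -65.22°; adding 360° gives 294.8°.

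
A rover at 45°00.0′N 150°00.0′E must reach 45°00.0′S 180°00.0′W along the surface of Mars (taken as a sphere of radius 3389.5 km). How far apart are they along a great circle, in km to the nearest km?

5551 km

In radians: φ₁ = 0.7854, φ₂ = -0.7854, Δλ = 30.000° = 0.5236 rad.
cos c = sin φ₁ sin φ₂ + cos φ₁ cos φ₂ cos Δλ = (0.7071)(-0.7071) + (0.7071)(0.7071)(0.8660) = -0.06699,
so c = arccos(-0.06699) = 1.63783 rad.
Distance = R·c = 3389.5 × 1.6378 ≈ 5551 km.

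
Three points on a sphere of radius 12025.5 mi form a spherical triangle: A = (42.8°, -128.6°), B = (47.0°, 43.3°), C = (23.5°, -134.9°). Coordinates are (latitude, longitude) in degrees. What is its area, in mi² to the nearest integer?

Side lengths (central angles): a = 1.9108, b = 0.3489, c = 1.5693 rad; semiperimeter s = 1.9145.
By l'Huilier's theorem, tan(E/4) = √[tan(s/2) tan((s−a)/2) tan((s−b)/2) tan((s−c)/2)], giving spherical excess E = 0.0855 rad.
Area = E·R² = 0.0855 × (12025.5)² ≈ 12363542 mi².

12363542 mi²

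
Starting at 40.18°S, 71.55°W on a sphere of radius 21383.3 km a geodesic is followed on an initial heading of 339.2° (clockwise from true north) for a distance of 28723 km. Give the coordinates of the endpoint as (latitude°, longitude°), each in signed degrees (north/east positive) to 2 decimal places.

Angular distance δ = d/R = 28723/21383.3 = 1.34324 rad; initial bearing θ = 5.9202 rad.
sin φ₂ = sin φ₁ cos δ + cos φ₁ sin δ cos θ = (-0.6452)(0.2256) + (0.7640)(0.9742)(0.9348) = 0.5503, so φ₂ = 33.39°.
Δλ = atan2(sin θ sin δ cos φ₁, cos δ − sin φ₁ sin φ₂) = atan2(-0.2643, 0.5806) = -24.476°.
λ₂ = -71.550° − 24.476° = -96.03°.

33.39°, -96.03°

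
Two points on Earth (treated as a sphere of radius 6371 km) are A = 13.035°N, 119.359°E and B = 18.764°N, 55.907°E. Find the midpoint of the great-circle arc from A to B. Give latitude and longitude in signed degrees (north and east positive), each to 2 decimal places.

Central angle δ = 1.0646 rad. Interpolating on the sphere with fraction f = 0.5:
P = [sin((1−f)δ)·A + sin(fδ)·B] / sin δ = 0.5803·A + 0.5803·B in Cartesian coordinates,
giving P = (0.0308, 0.9477, 0.3175), i.e. latitude 18.51°, longitude 88.14°.

18.51°, 88.14°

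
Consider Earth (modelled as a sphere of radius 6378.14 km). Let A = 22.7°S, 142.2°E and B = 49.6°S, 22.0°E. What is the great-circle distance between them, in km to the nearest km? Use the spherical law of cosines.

In radians: φ₁ = -0.3962, φ₂ = -0.8657, Δλ = -120.200° = -2.0979 rad.
cos c = sin φ₁ sin φ₂ + cos φ₁ cos φ₂ cos Δλ = (-0.3859)(-0.7615) + (0.9225)(0.6481)(-0.5030) = -0.00688,
so c = arccos(-0.00688) = 1.57768 rad.
Distance = R·c = 6378.14 × 1.5777 ≈ 10063 km.

10063 km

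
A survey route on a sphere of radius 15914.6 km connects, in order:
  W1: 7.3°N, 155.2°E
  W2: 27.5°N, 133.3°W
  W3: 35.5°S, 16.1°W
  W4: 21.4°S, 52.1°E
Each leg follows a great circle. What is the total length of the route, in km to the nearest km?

71506 km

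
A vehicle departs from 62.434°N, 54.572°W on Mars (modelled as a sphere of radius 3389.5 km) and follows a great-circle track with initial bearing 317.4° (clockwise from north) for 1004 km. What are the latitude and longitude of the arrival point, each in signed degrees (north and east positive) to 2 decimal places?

Angular distance δ = d/R = 1004/3389.5 = 0.29621 rad; initial bearing θ = 5.5397 rad.
sin φ₂ = sin φ₁ cos δ + cos φ₁ sin δ cos θ = (0.8865)(0.9564) + (0.4628)(0.2919)(0.7361) = 0.9473, so φ₂ = 71.32°.
Δλ = atan2(sin θ sin δ cos φ₁, cos δ − sin φ₁ sin φ₂) = atan2(-0.0914, 0.1167) = -38.082°.
λ₂ = -54.572° − 38.082° = -92.65°.

71.32°, -92.65°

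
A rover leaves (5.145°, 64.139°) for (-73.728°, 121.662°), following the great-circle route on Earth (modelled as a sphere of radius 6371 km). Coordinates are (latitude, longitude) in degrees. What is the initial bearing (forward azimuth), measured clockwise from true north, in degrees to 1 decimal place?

With φ₁ = 0.0898, φ₂ = -1.2868, Δλ = 1.0040 rad, the forward-azimuth formula gives
θ = atan2( sin Δλ cos φ₂ , cos φ₁ sin φ₂ − sin φ₁ cos φ₂ cos Δλ ) = atan2(0.2364, -0.9696) = 166.30°.
So the initial bearing is 166.3°.

166.3°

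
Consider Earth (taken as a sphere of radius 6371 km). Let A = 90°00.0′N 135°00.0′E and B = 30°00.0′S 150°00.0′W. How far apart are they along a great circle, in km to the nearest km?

13343 km

With latitudes φ₁ = 90.000°, φ₂ = -30.000° and longitude difference Δλ = 75.000°:
cos c = sin φ₁ sin φ₂ + cos φ₁ cos φ₂ cos Δλ = (1.0000)(-0.5000) + (0.0000)(0.8660)(0.2588) = -0.50000,
so c = arccos(-0.50000) = 2.09440 rad.
Distance = R·c = 6371 × 2.0944 ≈ 13343 km.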